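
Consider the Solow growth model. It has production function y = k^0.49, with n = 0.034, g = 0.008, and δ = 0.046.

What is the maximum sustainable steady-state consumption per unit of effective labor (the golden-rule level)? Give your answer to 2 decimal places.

At the golden rule, f'(k) = n + g + δ, so α·k^(α−1) = n + g + δ and k_gold = (α/(n + g + δ))^(1/(1−α)).
k_gold = (0.49/0.088)^(1/0.51) = 5.5682^1.9608 ≈ 28.9866
c_gold = f(k_gold) − (n + g + δ)·k_gold = 5.2057 − 0.088×28.9866 ≈ 2.6549

c_gold ≈ 2.65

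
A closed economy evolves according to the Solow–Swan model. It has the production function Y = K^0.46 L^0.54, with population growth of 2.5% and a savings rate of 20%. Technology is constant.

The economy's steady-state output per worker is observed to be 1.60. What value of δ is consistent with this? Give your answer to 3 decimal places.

δ ≈ 0.090

At the steady state, Δk = 0, so s·k^α = (n + δ)·k.
Since y* = [s/(n + δ)]^(α/(1−α)), we have s/(n + δ) = (y*)^((1−α)/α) = 1.60^1.1739 = 1.7363.
Therefore n + δ = s / 1.7363 = 0.20 / 1.7363 = 0.1152, so δ = 0.1152 − 0.025 = 0.0902.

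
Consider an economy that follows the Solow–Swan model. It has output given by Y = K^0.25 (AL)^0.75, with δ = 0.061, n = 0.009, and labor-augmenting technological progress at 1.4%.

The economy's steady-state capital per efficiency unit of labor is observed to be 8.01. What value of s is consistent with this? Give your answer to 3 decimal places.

Steady state requires s·f(k) = (n + g + δ)·k, i.e. s·k^α = (n + g + δ)·k.
So s / (n + g + δ) = (k*)^(1−α) = 8.01^0.75 = 4.7613.
Therefore s = 4.7613 × (n + g + δ) = 4.7613 × 0.084 = 0.3999.

s ≈ 0.400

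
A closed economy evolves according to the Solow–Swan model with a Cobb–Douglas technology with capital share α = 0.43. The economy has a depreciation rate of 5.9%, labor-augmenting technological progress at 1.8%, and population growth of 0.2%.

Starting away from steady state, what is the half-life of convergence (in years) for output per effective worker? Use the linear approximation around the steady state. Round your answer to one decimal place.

t_½ ≈ 15.4 years

Near the steady state the convergence rate is λ = (1 − α)(n + g + δ).
λ = (1 − 0.43) × 0.079 = 0.57 × 0.079 = 0.04503
Half-life = ln 2 / λ = 0.6931 / 0.04503 ≈ 15.39 years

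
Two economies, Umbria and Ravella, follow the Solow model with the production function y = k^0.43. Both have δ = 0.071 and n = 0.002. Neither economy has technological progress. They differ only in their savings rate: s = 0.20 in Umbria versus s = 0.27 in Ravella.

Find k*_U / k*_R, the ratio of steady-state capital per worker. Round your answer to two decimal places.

k*_U / k*_R ≈ 0.59

Steady-state k* = [s/(n + δ)]^(1/(1−α)), so the ratio is [ (s_U/(n + δ)_U) / (s_R/(n + δ)_R) ]^1.7544.
s_U/(n + δ)_U = 0.20/0.073 = 2.7397; s_R/(n + δ)_R = 0.27/0.073 = 3.6986.
Ratio = (2.7397/3.6986)^1.7544 = 0.7407^1.7544 ≈ 0.5906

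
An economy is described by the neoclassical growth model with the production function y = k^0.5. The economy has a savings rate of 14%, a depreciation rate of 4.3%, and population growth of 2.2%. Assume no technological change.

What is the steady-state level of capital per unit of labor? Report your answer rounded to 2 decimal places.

Steady state requires s·f(k) = (n + δ)·k, i.e. s·k^α = (n + δ)·k.
Rearranging, k^(1−α) = s / (n + δ).
k^0.5 = 0.14 / (0.022 + 0.043) = 0.14 / 0.065 = 2.1538
k* = 2.1538^(1/0.5) ≈ 4.6389

k* ≈ 4.64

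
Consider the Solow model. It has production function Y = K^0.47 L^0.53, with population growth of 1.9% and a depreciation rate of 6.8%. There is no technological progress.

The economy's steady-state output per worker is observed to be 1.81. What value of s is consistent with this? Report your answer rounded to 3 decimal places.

In steady state, investment equals break-even investment: s·k^α = (n + δ)·k.
Since y* = [s/(n + δ)]^(α/(1−α)), we have s/(n + δ) = (y*)^((1−α)/α) = 1.81^1.1277 = 1.9525.
Therefore s = 1.9525 × (n + δ) = 1.9525 × 0.087 = 0.1699.

s ≈ 0.170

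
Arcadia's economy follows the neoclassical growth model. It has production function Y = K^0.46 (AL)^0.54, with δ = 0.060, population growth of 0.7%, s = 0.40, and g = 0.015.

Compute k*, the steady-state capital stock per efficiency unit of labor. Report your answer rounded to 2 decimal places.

In steady state, investment equals break-even investment: s·k^α = (n + g + δ)·k.
Rearranging, k^(1−α) = s / (n + g + δ).
k^0.54 = 0.40 / (0.007 + 0.015 + 0.060) = 0.40 / 0.082 = 4.8780
k* = 4.8780^(1/0.54) ≈ 18.8158

k* = 18.82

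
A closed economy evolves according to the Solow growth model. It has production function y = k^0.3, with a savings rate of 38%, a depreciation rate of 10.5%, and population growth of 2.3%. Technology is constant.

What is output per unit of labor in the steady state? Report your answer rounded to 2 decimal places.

At the steady state, Δk = 0, so s·k^α = (n + δ)·k.
Rearranging, k^(1−α) = s / (n + δ).
k^0.7 = 0.38 / (0.023 + 0.105) = 0.38 / 0.128 = 2.9688
k* = 2.9688^(1/0.7) ≈ 4.7328
y* = (k*)^α = 4.7328^0.3 ≈ 1.5942

y* ≈ 1.59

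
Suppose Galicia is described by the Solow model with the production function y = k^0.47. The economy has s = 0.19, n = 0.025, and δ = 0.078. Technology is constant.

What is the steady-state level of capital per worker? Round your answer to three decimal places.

At the steady state, Δk = 0, so s·k^α = (n + δ)·k.
Rearranging, k^(1−α) = s / (n + δ).
k^0.53 = 0.19 / (0.025 + 0.078) = 0.19 / 0.103 = 1.8447
k* = 1.8447^(1/0.53) ≈ 3.1750

k* = 3.175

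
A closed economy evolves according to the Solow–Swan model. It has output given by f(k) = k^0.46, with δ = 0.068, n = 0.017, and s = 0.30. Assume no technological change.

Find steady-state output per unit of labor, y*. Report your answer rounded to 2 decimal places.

y* ≈ 2.93

At the steady state, Δk = 0, so s·k^α = (n + δ)·k.
Rearranging, k^(1−α) = s / (n + δ).
k^0.54 = 0.30 / (0.017 + 0.068) = 0.30 / 0.085 = 3.5294
k* = 3.5294^(1/0.54) ≈ 10.3338
y* = (k*)^α = 10.3338^0.46 ≈ 2.9279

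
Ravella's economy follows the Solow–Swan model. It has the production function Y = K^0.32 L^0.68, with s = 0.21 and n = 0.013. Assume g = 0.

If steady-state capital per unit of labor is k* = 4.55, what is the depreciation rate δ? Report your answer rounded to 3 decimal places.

In steady state, investment equals break-even investment: s·k^α = (n + δ)·k.
So s / (n + δ) = (k*)^(1−α) = 4.55^0.68 = 2.8019.
Therefore n + δ = s / 2.8019 = 0.21 / 2.8019 = 0.0749, so δ = 0.0749 − 0.013 = 0.0619.

δ ≈ 0.062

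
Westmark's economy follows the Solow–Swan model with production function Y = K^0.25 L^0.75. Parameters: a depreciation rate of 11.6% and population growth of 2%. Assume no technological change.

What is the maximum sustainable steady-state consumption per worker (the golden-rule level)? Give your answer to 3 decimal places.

At the golden rule, f'(k) = n + δ, so α·k^(α−1) = n + δ and k_gold = (α/(n + δ))^(1/(1−α)).
k_gold = (0.25/0.136)^(1/0.75) = 1.8382^1.3333 ≈ 2.2517
c_gold = f(k_gold) − (n + δ)·k_gold = 1.2250 − 0.136×2.2517 ≈ 0.9188

c_gold ≈ 0.919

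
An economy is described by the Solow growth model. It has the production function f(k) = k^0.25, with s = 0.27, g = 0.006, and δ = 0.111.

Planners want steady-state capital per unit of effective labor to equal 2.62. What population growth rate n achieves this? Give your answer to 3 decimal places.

n ≈ 0.014

In steady state, investment equals break-even investment: s·k^α = (n + g + δ)·k.
So s / (n + g + δ) = (k*)^(1−α) = 2.62^0.75 = 2.0593.
Therefore n + g + δ = s / 2.0593 = 0.27 / 2.0593 = 0.1311, so n = 0.1311 − 0.117 = 0.0141.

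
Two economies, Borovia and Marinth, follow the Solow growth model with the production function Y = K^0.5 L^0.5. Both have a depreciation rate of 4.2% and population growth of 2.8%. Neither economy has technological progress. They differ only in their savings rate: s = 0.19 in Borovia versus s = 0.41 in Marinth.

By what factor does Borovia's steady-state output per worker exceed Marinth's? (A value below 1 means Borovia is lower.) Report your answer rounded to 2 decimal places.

Steady-state y* = [s/(n + δ)]^(α/(1−α)), so the ratio is [ (s_B/(n + δ)_B) / (s_M/(n + δ)_M) ]^1.
s_B/(n + δ)_B = 0.19/0.070 = 2.7143; s_M/(n + δ)_M = 0.41/0.070 = 5.8571.
Ratio = (2.7143/5.8571)^1 = 0.4634^1 ≈ 0.4634

y*_B / y*_M ≈ 0.46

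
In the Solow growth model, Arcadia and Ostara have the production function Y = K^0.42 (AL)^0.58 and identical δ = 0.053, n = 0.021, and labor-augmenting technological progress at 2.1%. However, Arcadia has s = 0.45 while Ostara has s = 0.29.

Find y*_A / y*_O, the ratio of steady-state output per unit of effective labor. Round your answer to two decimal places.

Steady-state y* = [s/(n + g + δ)]^(α/(1−α)), so the ratio is [ (s_A/(n + g + δ)_A) / (s_O/(n + g + δ)_O) ]^0.7241.
s_A/(n + g + δ)_A = 0.45/0.095 = 4.7368; s_O/(n + g + δ)_O = 0.29/0.095 = 3.0526.
Ratio = (4.7368/3.0526)^0.7241 = 1.5517^0.7241 ≈ 1.3746

ratio ≈ 1.37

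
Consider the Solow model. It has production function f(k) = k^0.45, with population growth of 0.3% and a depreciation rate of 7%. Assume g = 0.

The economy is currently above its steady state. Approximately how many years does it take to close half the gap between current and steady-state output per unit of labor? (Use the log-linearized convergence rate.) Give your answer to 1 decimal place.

t_½ ≈ 17.3 years

Near the steady state the convergence rate is λ = (1 − α)(n + δ).
λ = (1 − 0.45) × 0.073 = 0.55 × 0.073 = 0.04015
Half-life = ln 2 / λ = 0.6931 / 0.04015 ≈ 17.26 years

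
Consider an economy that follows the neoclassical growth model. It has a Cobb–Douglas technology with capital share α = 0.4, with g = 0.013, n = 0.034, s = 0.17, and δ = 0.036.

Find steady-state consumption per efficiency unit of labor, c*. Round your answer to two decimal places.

c* ≈ 1.34

At the steady state, Δk = 0, so s·k^α = (n + g + δ)·k.
Rearranging, k^(1−α) = s / (n + g + δ).
k^0.6 = 0.17 / (0.034 + 0.013 + 0.036) = 0.17 / 0.083 = 2.0482
k* = 2.0482^(1/0.6) ≈ 3.3033
y* = (k*)^α = 3.3033^0.4 ≈ 1.6128
c* = (1 − s)·y* = (1 − 0.17) × 1.6128 ≈ 1.3386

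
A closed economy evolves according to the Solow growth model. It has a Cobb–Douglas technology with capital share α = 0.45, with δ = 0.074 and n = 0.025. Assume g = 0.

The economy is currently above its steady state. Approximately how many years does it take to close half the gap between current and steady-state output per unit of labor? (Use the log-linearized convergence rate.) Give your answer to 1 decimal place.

t_½ ≈ 12.7 years

Near the steady state the convergence rate is λ = (1 − α)(n + δ).
λ = (1 − 0.45) × 0.099 = 0.55 × 0.099 = 0.05445
Half-life = ln 2 / λ = 0.6931 / 0.05445 ≈ 12.73 years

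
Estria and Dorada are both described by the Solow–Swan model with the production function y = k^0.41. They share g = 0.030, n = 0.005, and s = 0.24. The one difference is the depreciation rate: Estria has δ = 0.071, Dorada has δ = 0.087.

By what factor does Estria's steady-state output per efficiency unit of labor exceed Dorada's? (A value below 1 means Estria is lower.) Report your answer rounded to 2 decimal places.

y*_E / y*_D ≈ 1.10

Steady-state y* = [s/(n + g + δ)]^(α/(1−α)), so the ratio is [ (s_E/(n + g + δ)_E) / (s_D/(n + g + δ)_D) ]^0.6949.
s_E/(n + g + δ)_E = 0.24/0.106 = 2.2642; s_D/(n + g + δ)_D = 0.24/0.122 = 1.9672.
Ratio = (2.2642/1.9672)^0.6949 = 1.1510^0.6949 ≈ 1.1027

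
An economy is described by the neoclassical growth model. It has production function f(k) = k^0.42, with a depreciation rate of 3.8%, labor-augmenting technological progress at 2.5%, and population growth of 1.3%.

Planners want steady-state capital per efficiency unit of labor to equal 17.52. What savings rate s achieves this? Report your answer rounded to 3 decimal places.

s ≈ 0.400

Steady state requires s·f(k) = (n + g + δ)·k, i.e. s·k^α = (n + g + δ)·k.
So s / (n + g + δ) = (k*)^(1−α) = 17.52^0.58 = 5.2632.
Therefore s = 5.2632 × (n + g + δ) = 5.2632 × 0.076 = 0.4000.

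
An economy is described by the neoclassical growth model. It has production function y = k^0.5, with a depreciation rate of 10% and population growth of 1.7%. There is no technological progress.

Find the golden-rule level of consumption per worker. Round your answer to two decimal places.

c_gold ≈ 2.14

At the golden rule, f'(k) = n + δ, so α·k^(α−1) = n + δ and k_gold = (α/(n + δ))^(1/(1−α)).
k_gold = (0.5/0.117)^(1/0.5) = 4.2735^2 ≈ 18.2628
c_gold = f(k_gold) − (n + δ)·k_gold = 4.2735 − 0.117×18.2628 ≈ 2.1368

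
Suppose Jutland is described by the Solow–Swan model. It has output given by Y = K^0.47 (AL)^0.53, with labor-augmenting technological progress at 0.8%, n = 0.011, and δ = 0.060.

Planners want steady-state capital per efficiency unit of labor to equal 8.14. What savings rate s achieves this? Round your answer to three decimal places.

Steady state requires s·f(k) = (n + g + δ)·k, i.e. s·k^α = (n + g + δ)·k.
So s / (n + g + δ) = (k*)^(1−α) = 8.14^0.53 = 3.0383.
Therefore s = 3.0383 × (n + g + δ) = 3.0383 × 0.079 = 0.2400.

s ≈ 0.240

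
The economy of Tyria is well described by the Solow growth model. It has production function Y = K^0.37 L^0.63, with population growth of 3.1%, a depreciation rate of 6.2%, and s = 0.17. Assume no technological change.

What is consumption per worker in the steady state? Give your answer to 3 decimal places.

At the steady state, Δk = 0, so s·k^α = (n + δ)·k.
Dividing both sides by k: k^(1−α) = s / (n + δ).
k^0.63 = 0.17 / (0.031 + 0.062) = 0.17 / 0.093 = 1.8280
k* = 1.8280^(1/0.63) ≈ 2.6052
y* = (k*)^α = 2.6052^0.37 ≈ 1.4252
c* = (1 − s)·y* = (1 − 0.17) × 1.4252 ≈ 1.1829

c* = 1.183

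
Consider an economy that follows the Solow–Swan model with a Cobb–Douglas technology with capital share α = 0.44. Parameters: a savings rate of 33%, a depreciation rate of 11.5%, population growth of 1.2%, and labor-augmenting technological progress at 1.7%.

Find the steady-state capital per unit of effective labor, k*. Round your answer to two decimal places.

k* ≈ 4.40

At the steady state, Δk = 0, so s·k^α = (n + g + δ)·k.
Dividing both sides by k: k^(1−α) = s / (n + g + δ).
k^0.56 = 0.33 / (0.012 + 0.017 + 0.115) = 0.33 / 0.144 = 2.2917
k* = 2.2917^(1/0.56) ≈ 4.3968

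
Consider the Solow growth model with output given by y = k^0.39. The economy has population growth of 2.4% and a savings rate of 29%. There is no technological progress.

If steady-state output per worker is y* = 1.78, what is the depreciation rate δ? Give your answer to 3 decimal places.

In steady state, investment equals break-even investment: s·k^α = (n + δ)·k.
Since y* = [s/(n + δ)]^(α/(1−α)), we have s/(n + δ) = (y*)^((1−α)/α) = 1.78^1.5641 = 2.4642.
Therefore n + δ = s / 2.4642 = 0.29 / 2.4642 = 0.1177, so δ = 0.1177 − 0.024 = 0.0937.

δ ≈ 0.094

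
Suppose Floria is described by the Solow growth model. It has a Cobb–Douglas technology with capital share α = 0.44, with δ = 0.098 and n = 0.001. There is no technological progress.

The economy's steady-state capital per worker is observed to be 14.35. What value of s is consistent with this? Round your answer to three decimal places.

At the steady state, Δk = 0, so s·k^α = (n + δ)·k.
So s / (n + δ) = (k*)^(1−α) = 14.35^0.56 = 4.4446.
Therefore s = 4.4446 × (n + δ) = 4.4446 × 0.099 = 0.4400.

s ≈ 0.440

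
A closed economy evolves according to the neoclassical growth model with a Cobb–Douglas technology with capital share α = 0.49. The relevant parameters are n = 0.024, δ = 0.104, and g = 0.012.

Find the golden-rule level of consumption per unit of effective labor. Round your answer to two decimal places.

c_gold ≈ 1.70

At the golden rule, f'(k) = n + g + δ, so α·k^(α−1) = n + g + δ and k_gold = (α/(n + g + δ))^(1/(1−α)).
k_gold = (0.49/0.140)^(1/0.51) = 3.5000^1.9608 ≈ 11.6630
c_gold = f(k_gold) − (n + g + δ)·k_gold = 3.3322 − 0.140×11.6630 ≈ 1.6994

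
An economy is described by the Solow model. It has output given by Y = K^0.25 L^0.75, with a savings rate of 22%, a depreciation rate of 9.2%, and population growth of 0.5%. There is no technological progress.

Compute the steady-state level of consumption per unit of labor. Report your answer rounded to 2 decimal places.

Steady state requires s·f(k) = (n + δ)·k, i.e. s·k^α = (n + δ)·k.
Dividing both sides by k: k^(1−α) = s / (n + δ).
k^0.75 = 0.22 / (0.005 + 0.092) = 0.22 / 0.097 = 2.2680
k* = 2.2680^(1/0.75) ≈ 2.9798
y* = (k*)^α = 2.9798^0.25 ≈ 1.3139
c* = (1 − s)·y* = (1 − 0.22) × 1.3139 ≈ 1.0248

c* ≈ 1.02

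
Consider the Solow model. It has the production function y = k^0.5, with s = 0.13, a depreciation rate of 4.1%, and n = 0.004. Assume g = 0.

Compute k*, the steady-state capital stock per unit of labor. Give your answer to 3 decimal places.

In steady state, investment equals break-even investment: s·k^α = (n + δ)·k.
Rearranging, k^(1−α) = s / (n + δ).
k^0.5 = 0.13 / (0.004 + 0.041) = 0.13 / 0.045 = 2.8889
k* = 2.8889^(1/0.5) ≈ 8.3457

k* ≈ 8.346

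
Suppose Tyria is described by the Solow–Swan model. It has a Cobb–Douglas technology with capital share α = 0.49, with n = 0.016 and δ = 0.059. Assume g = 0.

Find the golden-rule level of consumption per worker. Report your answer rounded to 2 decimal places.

At the golden rule, f'(k) = n + δ, so α·k^(α−1) = n + δ and k_gold = (α/(n + δ))^(1/(1−α)).
k_gold = (0.49/0.075)^(1/0.51) = 6.5333^1.9608 ≈ 39.6563
c_gold = f(k_gold) − (n + δ)·k_gold = 6.0698 − 0.075×39.6563 ≈ 3.0956

c_gold ≈ 3.10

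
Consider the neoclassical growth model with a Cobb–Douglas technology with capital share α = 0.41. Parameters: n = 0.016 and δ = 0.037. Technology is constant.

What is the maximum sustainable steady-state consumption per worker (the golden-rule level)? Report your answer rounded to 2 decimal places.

At the golden rule, f'(k) = n + δ, so α·k^(α−1) = n + δ and k_gold = (α/(n + δ))^(1/(1−α)).
k_gold = (0.41/0.053)^(1/0.59) = 7.7358^1.6949 ≈ 32.0573
c_gold = f(k_gold) − (n + δ)·k_gold = 4.1441 − 0.053×32.0573 ≈ 2.4451

c_gold ≈ 2.45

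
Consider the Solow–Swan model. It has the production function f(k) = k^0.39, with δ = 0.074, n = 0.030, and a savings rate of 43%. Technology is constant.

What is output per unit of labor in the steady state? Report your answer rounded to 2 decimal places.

y* ≈ 2.48

In steady state, investment equals break-even investment: s·k^α = (n + δ)·k.
Rearranging, k^(1−α) = s / (n + δ).
k^0.61 = 0.43 / (0.030 + 0.074) = 0.43 / 0.104 = 4.1346
k* = 4.1346^(1/0.61) ≈ 10.2458
y* = (k*)^α = 10.2458^0.39 ≈ 2.4781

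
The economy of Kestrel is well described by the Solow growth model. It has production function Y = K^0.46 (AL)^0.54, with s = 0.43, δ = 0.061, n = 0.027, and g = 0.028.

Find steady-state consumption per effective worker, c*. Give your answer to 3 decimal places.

Steady state requires s·f(k) = (n + g + δ)·k, i.e. s·k^α = (n + g + δ)·k.
Rearranging, k^(1−α) = s / (n + g + δ).
k^0.54 = 0.43 / (0.027 + 0.028 + 0.061) = 0.43 / 0.116 = 3.7069
k* = 3.7069^(1/0.54) ≈ 11.3168
y* = (k*)^α = 11.3168^0.46 ≈ 3.0529
c* = (1 − s)·y* = (1 − 0.43) × 3.0529 ≈ 1.7402

c* = 1.740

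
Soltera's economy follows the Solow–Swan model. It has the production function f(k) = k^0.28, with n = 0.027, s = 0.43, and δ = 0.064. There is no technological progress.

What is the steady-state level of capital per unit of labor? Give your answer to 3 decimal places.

k* = 8.644

At the steady state, Δk = 0, so s·k^α = (n + δ)·k.
Dividing both sides by k: k^(1−α) = s / (n + δ).
k^0.72 = 0.43 / (0.027 + 0.064) = 0.43 / 0.091 = 4.7253
k* = 4.7253^(1/0.72) ≈ 8.6439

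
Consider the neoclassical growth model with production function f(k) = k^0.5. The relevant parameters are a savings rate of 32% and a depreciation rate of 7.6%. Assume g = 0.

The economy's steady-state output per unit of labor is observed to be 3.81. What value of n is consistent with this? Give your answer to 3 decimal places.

Steady state requires s·f(k) = (n + δ)·k, i.e. s·k^α = (n + δ)·k.
Since y* = [s/(n + δ)]^(α/(1−α)), we have s/(n + δ) = (y*)^((1−α)/α) = 3.81^1 = 3.8100.
Therefore n + δ = s / 3.8100 = 0.32 / 3.8100 = 0.0840, so n = 0.0840 − 0.076 = 0.0080.

n ≈ 0.008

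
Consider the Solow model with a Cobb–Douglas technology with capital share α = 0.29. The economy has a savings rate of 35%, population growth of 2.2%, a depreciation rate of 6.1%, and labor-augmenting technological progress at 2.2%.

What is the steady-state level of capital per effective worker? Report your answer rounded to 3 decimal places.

k* ≈ 5.451

At the steady state, Δk = 0, so s·k^α = (n + g + δ)·k.
Rearranging, k^(1−α) = s / (n + g + δ).
k^0.71 = 0.35 / (0.022 + 0.022 + 0.061) = 0.35 / 0.105 = 3.3333
k* = 3.3333^(1/0.71) ≈ 5.4506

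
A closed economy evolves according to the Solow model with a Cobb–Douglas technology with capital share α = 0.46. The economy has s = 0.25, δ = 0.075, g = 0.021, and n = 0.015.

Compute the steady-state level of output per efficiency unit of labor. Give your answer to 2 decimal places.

y* ≈ 2.00

In steady state, investment equals break-even investment: s·k^α = (n + g + δ)·k.
Rearranging, k^(1−α) = s / (n + g + δ).
k^0.54 = 0.25 / (0.015 + 0.021 + 0.075) = 0.25 / 0.111 = 2.2523
k* = 2.2523^(1/0.54) ≈ 4.4979
y* = (k*)^α = 4.4979^0.46 ≈ 1.9970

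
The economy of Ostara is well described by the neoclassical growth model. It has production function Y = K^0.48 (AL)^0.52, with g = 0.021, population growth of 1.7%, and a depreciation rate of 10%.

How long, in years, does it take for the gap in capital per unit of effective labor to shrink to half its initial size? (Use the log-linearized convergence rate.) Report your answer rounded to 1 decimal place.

t_½ ≈ 9.7 years

Near the steady state the convergence rate is λ = (1 − α)(n + g + δ).
λ = (1 − 0.48) × 0.138 = 0.52 × 0.138 = 0.07176
Half-life = ln 2 / λ = 0.6931 / 0.07176 ≈ 9.66 years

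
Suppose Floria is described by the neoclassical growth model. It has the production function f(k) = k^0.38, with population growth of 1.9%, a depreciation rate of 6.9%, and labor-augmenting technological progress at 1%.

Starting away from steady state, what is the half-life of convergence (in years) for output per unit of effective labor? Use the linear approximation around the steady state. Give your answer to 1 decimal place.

t_½ ≈ 11.4 years

Near the steady state the convergence rate is λ = (1 − α)(n + g + δ).
λ = (1 − 0.38) × 0.098 = 0.62 × 0.098 = 0.06076
Half-life = ln 2 / λ = 0.6931 / 0.06076 ≈ 11.41 years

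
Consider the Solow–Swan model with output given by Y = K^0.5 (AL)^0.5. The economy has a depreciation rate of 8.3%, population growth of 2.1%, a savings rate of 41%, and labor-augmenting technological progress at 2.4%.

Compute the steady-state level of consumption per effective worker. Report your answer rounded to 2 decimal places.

c* ≈ 1.89

In steady state, investment equals break-even investment: s·k^α = (n + g + δ)·k.
Rearranging, k^(1−α) = s / (n + g + δ).
k^0.5 = 0.41 / (0.021 + 0.024 + 0.083) = 0.41 / 0.128 = 3.2031
k* = 3.2031^(1/0.5) ≈ 10.2598
y* = (k*)^α = 10.2598^0.5 ≈ 3.2031
c* = (1 − s)·y* = (1 − 0.41) × 3.2031 ≈ 1.8898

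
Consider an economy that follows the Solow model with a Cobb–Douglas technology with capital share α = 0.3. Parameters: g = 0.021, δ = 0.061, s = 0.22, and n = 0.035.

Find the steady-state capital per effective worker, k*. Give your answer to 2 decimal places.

k* ≈ 2.46

In steady state, investment equals break-even investment: s·k^α = (n + g + δ)·k.
Rearranging, k^(1−α) = s / (n + g + δ).
k^0.7 = 0.22 / (0.035 + 0.021 + 0.061) = 0.22 / 0.117 = 1.8803
k* = 1.8803^(1/0.7) ≈ 2.4646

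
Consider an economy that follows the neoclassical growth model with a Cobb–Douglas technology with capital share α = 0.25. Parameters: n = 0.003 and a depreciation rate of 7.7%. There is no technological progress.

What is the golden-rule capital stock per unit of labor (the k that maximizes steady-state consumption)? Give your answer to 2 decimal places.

k_gold ≈ 4.57

The golden rule sets f'(k) = n + δ, i.e. α·k^(α−1) = n + δ.
So k^(1−α) = α / (n + δ) = 0.25 / 0.080 = 3.1250.
k_gold = 3.1250^(1/0.75) ≈ 4.5688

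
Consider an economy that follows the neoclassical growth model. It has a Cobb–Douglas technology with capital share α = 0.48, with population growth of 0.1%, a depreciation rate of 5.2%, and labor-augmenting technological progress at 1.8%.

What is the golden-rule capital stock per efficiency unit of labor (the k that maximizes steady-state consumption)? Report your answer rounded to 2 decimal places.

The golden rule sets f'(k) = n + g + δ, i.e. α·k^(α−1) = n + g + δ.
So k^(1−α) = α / (n + g + δ) = 0.48 / 0.071 = 6.7606.
k_gold = 6.7606^(1/0.52) ≈ 39.4571

k_gold ≈ 39.46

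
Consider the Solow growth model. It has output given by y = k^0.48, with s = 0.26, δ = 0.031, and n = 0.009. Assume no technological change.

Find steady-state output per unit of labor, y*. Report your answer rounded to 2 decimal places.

In steady state, investment equals break-even investment: s·k^α = (n + δ)·k.
Dividing both sides by k: k^(1−α) = s / (n + δ).
k^0.52 = 0.26 / (0.009 + 0.031) = 0.26 / 0.040 = 6.5000
k* = 6.5000^(1/0.52) ≈ 36.5843
y* = (k*)^α = 36.5843^0.48 ≈ 5.6284

y* = 5.63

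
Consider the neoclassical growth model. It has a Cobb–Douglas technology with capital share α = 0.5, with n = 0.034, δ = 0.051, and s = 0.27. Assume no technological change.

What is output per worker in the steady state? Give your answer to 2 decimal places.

In steady state, investment equals break-even investment: s·k^α = (n + δ)·k.
Dividing both sides by k: k^(1−α) = s / (n + δ).
k^0.5 = 0.27 / (0.034 + 0.051) = 0.27 / 0.085 = 3.1765
k* = 3.1765^(1/0.5) ≈ 10.0902
y* = (k*)^α = 10.0902^0.5 ≈ 3.1765

y* ≈ 3.18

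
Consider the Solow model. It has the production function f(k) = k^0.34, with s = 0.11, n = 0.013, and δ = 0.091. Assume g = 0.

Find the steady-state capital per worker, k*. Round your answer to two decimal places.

k* ≈ 1.09

At the steady state, Δk = 0, so s·k^α = (n + δ)·k.
Dividing both sides by k: k^(1−α) = s / (n + δ).
k^0.66 = 0.11 / (0.013 + 0.091) = 0.11 / 0.104 = 1.0577
k* = 1.0577^(1/0.66) ≈ 1.0887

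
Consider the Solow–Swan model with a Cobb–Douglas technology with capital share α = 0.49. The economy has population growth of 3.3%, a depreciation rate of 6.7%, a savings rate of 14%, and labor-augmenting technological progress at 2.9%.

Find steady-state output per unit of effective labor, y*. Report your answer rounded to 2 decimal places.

y* = 1.08

In steady state, investment equals break-even investment: s·k^α = (n + g + δ)·k.
Rearranging, k^(1−α) = s / (n + g + δ).
k^0.51 = 0.14 / (0.033 + 0.029 + 0.067) = 0.14 / 0.129 = 1.0853
k* = 1.0853^(1/0.51) ≈ 1.1741
y* = (k*)^α = 1.1741^0.49 ≈ 1.0818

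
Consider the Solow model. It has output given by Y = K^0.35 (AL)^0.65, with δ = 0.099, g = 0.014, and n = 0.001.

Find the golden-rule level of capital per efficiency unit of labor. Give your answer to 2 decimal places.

k_gold ≈ 5.62

The golden rule sets f'(k) = n + g + δ, i.e. α·k^(α−1) = n + g + δ.
So k^(1−α) = α / (n + g + δ) = 0.35 / 0.114 = 3.0702.
k_gold = 3.0702^(1/0.65) ≈ 5.6168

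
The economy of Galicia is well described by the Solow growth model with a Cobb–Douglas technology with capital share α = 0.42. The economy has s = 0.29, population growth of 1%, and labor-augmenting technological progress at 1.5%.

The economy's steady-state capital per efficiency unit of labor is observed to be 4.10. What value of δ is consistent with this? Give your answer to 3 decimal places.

δ ≈ 0.103

Steady state requires s·f(k) = (n + g + δ)·k, i.e. s·k^α = (n + g + δ)·k.
So s / (n + g + δ) = (k*)^(1−α) = 4.10^0.58 = 2.2668.
Therefore n + g + δ = s / 2.2668 = 0.29 / 2.2668 = 0.1279, so δ = 0.1279 − 0.025 = 0.1029.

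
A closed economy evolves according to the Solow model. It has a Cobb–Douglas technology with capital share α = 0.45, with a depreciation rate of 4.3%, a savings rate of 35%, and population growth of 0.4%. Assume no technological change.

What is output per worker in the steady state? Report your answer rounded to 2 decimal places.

y* ≈ 5.17

In steady state, investment equals break-even investment: s·k^α = (n + δ)·k.
Rearranging, k^(1−α) = s / (n + δ).
k^0.55 = 0.35 / (0.004 + 0.043) = 0.35 / 0.047 = 7.4468
k* = 7.4468^(1/0.55) ≈ 38.4946
y* = (k*)^α = 38.4946^0.45 ≈ 5.1693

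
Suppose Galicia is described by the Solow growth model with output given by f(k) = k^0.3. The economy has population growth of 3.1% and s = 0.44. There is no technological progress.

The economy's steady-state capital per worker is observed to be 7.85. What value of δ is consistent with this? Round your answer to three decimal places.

Steady state requires s·f(k) = (n + δ)·k, i.e. s·k^α = (n + δ)·k.
So s / (n + δ) = (k*)^(1−α) = 7.85^0.7 = 4.2307.
Therefore n + δ = s / 4.2307 = 0.44 / 4.2307 = 0.1040, so δ = 0.1040 − 0.031 = 0.0730.

δ ≈ 0.073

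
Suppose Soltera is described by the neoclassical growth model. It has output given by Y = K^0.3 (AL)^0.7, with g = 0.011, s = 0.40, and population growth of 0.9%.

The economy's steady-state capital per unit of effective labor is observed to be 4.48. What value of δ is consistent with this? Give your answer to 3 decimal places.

δ ≈ 0.120

In steady state, investment equals break-even investment: s·k^α = (n + g + δ)·k.
So s / (n + g + δ) = (k*)^(1−α) = 4.48^0.7 = 2.8569.
Therefore n + g + δ = s / 2.8569 = 0.40 / 2.8569 = 0.1400, so δ = 0.1400 − 0.020 = 0.1200.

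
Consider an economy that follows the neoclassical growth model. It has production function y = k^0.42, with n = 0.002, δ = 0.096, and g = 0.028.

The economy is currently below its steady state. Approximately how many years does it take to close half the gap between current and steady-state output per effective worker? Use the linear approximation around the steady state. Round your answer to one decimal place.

Near the steady state the convergence rate is λ = (1 − α)(n + g + δ).
λ = (1 − 0.42) × 0.126 = 0.58 × 0.126 = 0.07308
Half-life = ln 2 / λ = 0.6931 / 0.07308 ≈ 9.48 years

t_½ ≈ 9.5 years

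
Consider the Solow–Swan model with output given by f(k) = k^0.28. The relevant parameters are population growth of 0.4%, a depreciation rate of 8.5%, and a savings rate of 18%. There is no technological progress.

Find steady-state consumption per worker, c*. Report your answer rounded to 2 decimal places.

c* = 1.08

Steady state requires s·f(k) = (n + δ)·k, i.e. s·k^α = (n + δ)·k.
Rearranging, k^(1−α) = s / (n + δ).
k^0.72 = 0.18 / (0.004 + 0.085) = 0.18 / 0.089 = 2.0225
k* = 2.0225^(1/0.72) ≈ 2.6598
y* = (k*)^α = 2.6598^0.28 ≈ 1.3151
c* = (1 − s)·y* = (1 − 0.18) × 1.3151 ≈ 1.0784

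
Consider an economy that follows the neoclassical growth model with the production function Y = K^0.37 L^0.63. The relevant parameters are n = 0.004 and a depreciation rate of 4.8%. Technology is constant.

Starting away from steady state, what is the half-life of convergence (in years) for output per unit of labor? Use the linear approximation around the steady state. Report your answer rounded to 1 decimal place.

Near the steady state the convergence rate is λ = (1 − α)(n + δ).
λ = (1 − 0.37) × 0.052 = 0.63 × 0.052 = 0.03276
Half-life = ln 2 / λ = 0.6931 / 0.03276 ≈ 21.16 years

half-life ≈ 21.2 years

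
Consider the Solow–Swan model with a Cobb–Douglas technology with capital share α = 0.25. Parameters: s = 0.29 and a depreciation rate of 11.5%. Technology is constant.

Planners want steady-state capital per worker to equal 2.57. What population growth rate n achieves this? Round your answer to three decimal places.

Steady state requires s·f(k) = (n + δ)·k, i.e. s·k^α = (n + δ)·k.
So s / (n + δ) = (k*)^(1−α) = 2.57^0.75 = 2.0298.
Therefore n + δ = s / 2.0298 = 0.29 / 2.0298 = 0.1429, so n = 0.1429 − 0.115 = 0.0279.

n ≈ 0.028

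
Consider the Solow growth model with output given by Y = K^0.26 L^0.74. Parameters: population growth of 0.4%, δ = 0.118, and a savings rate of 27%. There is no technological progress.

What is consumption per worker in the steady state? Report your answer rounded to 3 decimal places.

At the steady state, Δk = 0, so s·k^α = (n + δ)·k.
Dividing both sides by k: k^(1−α) = s / (n + δ).
k^0.74 = 0.27 / (0.004 + 0.118) = 0.27 / 0.122 = 2.2131
k* = 2.2131^(1/0.74) ≈ 2.9256
y* = (k*)^α = 2.9256^0.26 ≈ 1.3220
c* = (1 − s)·y* = (1 − 0.27) × 1.3220 ≈ 0.9651

c* ≈ 0.965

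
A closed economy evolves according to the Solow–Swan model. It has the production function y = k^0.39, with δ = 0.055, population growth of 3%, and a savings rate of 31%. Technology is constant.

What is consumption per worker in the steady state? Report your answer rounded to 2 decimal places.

c* = 1.58

At the steady state, Δk = 0, so s·k^α = (n + δ)·k.
Dividing both sides by k: k^(1−α) = s / (n + δ).
k^0.61 = 0.31 / (0.030 + 0.055) = 0.31 / 0.085 = 3.6471
k* = 3.6471^(1/0.61) ≈ 8.3411
y* = (k*)^α = 8.3411^0.39 ≈ 2.2871
c* = (1 − s)·y* = (1 − 0.31) × 2.2871 ≈ 1.5781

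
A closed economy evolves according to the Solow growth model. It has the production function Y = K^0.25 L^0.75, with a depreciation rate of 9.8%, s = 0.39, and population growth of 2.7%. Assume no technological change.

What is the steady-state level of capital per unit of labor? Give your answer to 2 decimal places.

Steady state requires s·f(k) = (n + δ)·k, i.e. s·k^α = (n + δ)·k.
Rearranging, k^(1−α) = s / (n + δ).
k^0.75 = 0.39 / (0.027 + 0.098) = 0.39 / 0.125 = 3.1200
k* = 3.1200^(1/0.75) ≈ 4.5590

k* ≈ 4.56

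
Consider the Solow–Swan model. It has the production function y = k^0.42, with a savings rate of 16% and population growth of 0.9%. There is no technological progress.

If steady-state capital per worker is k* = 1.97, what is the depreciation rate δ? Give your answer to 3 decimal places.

In steady state, investment equals break-even investment: s·k^α = (n + δ)·k.
So s / (n + δ) = (k*)^(1−α) = 1.97^0.58 = 1.4818.
Therefore n + δ = s / 1.4818 = 0.16 / 1.4818 = 0.1080, so δ = 0.1080 − 0.009 = 0.0990.

δ ≈ 0.099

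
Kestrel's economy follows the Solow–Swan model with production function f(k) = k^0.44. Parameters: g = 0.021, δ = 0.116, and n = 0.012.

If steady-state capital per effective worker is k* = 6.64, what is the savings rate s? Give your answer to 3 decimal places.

Steady state requires s·f(k) = (n + g + δ)·k, i.e. s·k^α = (n + g + δ)·k.
So s / (n + g + δ) = (k*)^(1−α) = 6.64^0.56 = 2.8868.
Therefore s = 2.8868 × (n + g + δ) = 2.8868 × 0.149 = 0.4301.

s ≈ 0.430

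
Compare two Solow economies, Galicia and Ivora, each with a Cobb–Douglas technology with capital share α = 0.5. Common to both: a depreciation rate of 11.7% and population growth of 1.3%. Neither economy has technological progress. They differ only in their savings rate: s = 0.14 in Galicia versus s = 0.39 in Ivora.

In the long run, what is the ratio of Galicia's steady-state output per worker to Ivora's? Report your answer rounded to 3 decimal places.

y*_G / y*_I ≈ 0.359

Steady-state y* = [s/(n + δ)]^(α/(1−α)), so the ratio is [ (s_G/(n + δ)_G) / (s_I/(n + δ)_I) ]^1.
s_G/(n + δ)_G = 0.14/0.130 = 1.0769; s_I/(n + δ)_I = 0.39/0.130 = 3.0000.
Ratio = (1.0769/3.0000)^1 = 0.3590^1 ≈ 0.3590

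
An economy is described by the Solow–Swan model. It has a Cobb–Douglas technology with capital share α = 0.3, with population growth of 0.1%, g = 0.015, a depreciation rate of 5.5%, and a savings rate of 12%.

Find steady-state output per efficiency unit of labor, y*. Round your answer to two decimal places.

Steady state requires s·f(k) = (n + g + δ)·k, i.e. s·k^α = (n + g + δ)·k.
Dividing both sides by k: k^(1−α) = s / (n + g + δ).
k^0.7 = 0.12 / (0.001 + 0.015 + 0.055) = 0.12 / 0.071 = 1.6901
k* = 1.6901^(1/0.7) ≈ 2.1164
y* = (k*)^α = 2.1164^0.3 ≈ 1.2522

y* = 1.25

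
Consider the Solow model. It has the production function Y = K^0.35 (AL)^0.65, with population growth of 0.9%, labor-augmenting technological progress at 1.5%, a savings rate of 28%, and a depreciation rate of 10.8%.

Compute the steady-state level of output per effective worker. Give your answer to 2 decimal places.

In steady state, investment equals break-even investment: s·k^α = (n + g + δ)·k.
Rearranging, k^(1−α) = s / (n + g + δ).
k^0.65 = 0.28 / (0.009 + 0.015 + 0.108) = 0.28 / 0.132 = 2.1212
k* = 2.1212^(1/0.65) ≈ 3.1800
y* = (k*)^α = 3.1800^0.35 ≈ 1.4992

y* ≈ 1.50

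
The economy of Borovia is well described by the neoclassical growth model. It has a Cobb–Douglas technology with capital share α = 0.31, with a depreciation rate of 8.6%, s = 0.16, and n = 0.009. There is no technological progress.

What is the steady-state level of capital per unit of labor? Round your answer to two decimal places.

In steady state, investment equals break-even investment: s·k^α = (n + δ)·k.
Rearranging, k^(1−α) = s / (n + δ).
k^0.69 = 0.16 / (0.009 + 0.086) = 0.16 / 0.095 = 1.6842
k* = 1.6842^(1/0.69) ≈ 2.1287

k* ≈ 2.13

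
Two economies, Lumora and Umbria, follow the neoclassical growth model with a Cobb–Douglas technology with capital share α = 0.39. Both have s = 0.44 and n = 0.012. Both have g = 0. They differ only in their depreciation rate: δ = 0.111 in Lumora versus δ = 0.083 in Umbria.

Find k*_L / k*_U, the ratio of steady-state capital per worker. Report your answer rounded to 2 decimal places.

Steady-state k* = [s/(n + δ)]^(1/(1−α)), so the ratio is [ (s_L/(n + δ)_L) / (s_U/(n + δ)_U) ]^1.6393.
s_L/(n + δ)_L = 0.44/0.123 = 3.5772; s_U/(n + δ)_U = 0.44/0.095 = 4.6316.
Ratio = (3.5772/4.6316)^1.6393 = 0.7723^1.6393 ≈ 0.6547

k*_L / k*_U ≈ 0.65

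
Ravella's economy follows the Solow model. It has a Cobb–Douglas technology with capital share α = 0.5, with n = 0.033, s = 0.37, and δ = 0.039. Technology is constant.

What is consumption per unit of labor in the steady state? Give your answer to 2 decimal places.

At the steady state, Δk = 0, so s·k^α = (n + δ)·k.
Dividing both sides by k: k^(1−α) = s / (n + δ).
k^0.5 = 0.37 / (0.033 + 0.039) = 0.37 / 0.072 = 5.1389
k* = 5.1389^(1/0.5) ≈ 26.4083
y* = (k*)^α = 26.4083^0.5 ≈ 5.1389
c* = (1 − s)·y* = (1 − 0.37) × 5.1389 ≈ 3.2375

c* = 3.24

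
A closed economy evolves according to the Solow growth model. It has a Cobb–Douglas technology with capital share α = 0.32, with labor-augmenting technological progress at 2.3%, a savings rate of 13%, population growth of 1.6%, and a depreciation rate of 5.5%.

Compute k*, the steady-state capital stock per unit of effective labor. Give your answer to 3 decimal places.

Steady state requires s·f(k) = (n + g + δ)·k, i.e. s·k^α = (n + g + δ)·k.
Rearranging, k^(1−α) = s / (n + g + δ).
k^0.68 = 0.13 / (0.016 + 0.023 + 0.055) = 0.13 / 0.094 = 1.3830
k* = 1.3830^(1/0.68) ≈ 1.6110

k* ≈ 1.611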